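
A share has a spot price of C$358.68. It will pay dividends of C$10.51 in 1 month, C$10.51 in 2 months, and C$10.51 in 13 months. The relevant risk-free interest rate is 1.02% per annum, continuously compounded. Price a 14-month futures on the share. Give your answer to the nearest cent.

PV(dividends) I = 10.51·e^(−0.0102·1/12) + 10.51·e^(−0.0102·2/12) + 10.51·e^(−0.0102·13/12)
I = 10.5011 + 10.4921 + 10.3945 = 31.3877
F = (S − I)·e^(rT) = (358.68 − 31.3877) · e^(0.0102·14/12)
= 327.2923 · e^0.011900 = 327.2923 × 1.011971 = C$331.21

C$331.21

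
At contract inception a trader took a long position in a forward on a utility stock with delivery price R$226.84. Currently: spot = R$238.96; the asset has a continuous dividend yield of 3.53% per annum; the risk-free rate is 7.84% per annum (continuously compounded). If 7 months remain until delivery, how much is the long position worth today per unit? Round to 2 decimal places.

Current fair forward for the remaining 7 months: F = S·e^((r − q)·T), (r − q) = 0.0784 − 0.0353 = 0.0431
F = 238.96 · e^(0.0431 × 7/12) = 238.96 × 1.025460 = 245.0439
Value of long forward = (F − K)·e^(−rT) = (245.0439 − 226.84) · e^(−0.0784·7/12)
= 18.2039 × 0.955297 = 17.39

R$17.39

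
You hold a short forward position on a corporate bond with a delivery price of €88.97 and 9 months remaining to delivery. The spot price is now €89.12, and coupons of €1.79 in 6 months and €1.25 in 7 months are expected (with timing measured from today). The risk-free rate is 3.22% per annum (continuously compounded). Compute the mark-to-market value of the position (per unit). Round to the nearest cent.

PV(remaining coupons) I = 1.79·e^(−0.0322·6/12) + 1.25·e^(−0.0322·7/12) = 2.9882
Current forward F = (S − I)·e^(rT) = (89.12 − 2.9882)·e^(0.0322·9/12) = 86.1318 × 1.024444 = 88.2372
Value (long) = (F − K)·e^(−rT) = (88.2372 − 88.97) × 0.976139 = -0.7153
Short position value = −(long value) = €0.72

€0.72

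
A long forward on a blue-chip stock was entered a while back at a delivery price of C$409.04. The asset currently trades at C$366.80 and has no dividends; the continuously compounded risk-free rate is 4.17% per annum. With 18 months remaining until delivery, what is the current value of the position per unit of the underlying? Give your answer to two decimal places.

-C$17.44

Current fair forward for the remaining 18 months: F = S·e^(r·T), r = 0.0417
F = 366.80 · e^(0.0417 × 18/12) = 366.80 × 1.064548 = 390.4762
Value of long forward = (F − K)·e^(−rT) = (390.4762 − 409.04) · e^(−0.0417·18/12)
= -18.5638 × 0.939366 = -17.44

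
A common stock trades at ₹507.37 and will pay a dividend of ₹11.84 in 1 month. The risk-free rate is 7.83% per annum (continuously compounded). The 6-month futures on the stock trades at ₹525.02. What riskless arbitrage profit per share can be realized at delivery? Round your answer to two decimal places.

₹9.63 per share

PV(dividends) I = 11.84·e^(−0.0783·1/12) = 11.7630
Fair futures F* = (S − I)·e^(rT) = (507.37 − 11.7630)·e^0.039150 = 495.6070 × 1.039926 = 515.3946
Market ₹525.02 > fair 515.3946: forward overpriced → cash-and-carry (borrow at r, buy the stock and collect the dividends, short the forward).
Profit at T = |F_mkt − F*| = |525.02 − 515.3946| = ₹9.63 per share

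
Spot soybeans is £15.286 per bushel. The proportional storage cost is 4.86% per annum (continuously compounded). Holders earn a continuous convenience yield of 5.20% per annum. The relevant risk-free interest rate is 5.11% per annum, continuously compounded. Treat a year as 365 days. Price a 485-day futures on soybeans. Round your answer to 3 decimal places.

£16.286 per bushel

Net carry = r + u − y = 0.0511 + 0.0486 − 0.0520 = 0.0477
F = S·e^((r+u−y)T) = 15.286 · e^(0.0477 × 485/365) = 15.286 · e^0.063382
= 15.286 × 1.065434 = £16.286 per bushel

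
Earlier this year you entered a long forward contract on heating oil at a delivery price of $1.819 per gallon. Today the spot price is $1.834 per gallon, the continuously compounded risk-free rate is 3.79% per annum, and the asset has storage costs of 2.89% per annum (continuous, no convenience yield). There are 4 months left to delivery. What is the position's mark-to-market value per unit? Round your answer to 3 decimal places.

$0.056 per gallon

Current fair forward for the remaining 4 months: F = S·e^((r + u)·T), (r + u) = 0.0379 + 0.0289 = 0.0668
F = 1.834 · e^(0.0668 × 4/12) = 1.834 × 1.022516 = 1.8753
Value of long forward = (F − K)·e^(−rT) = (1.8753 − 1.819) · e^(−0.0379·4/12)
= 0.0563 × 0.987446 = 0.056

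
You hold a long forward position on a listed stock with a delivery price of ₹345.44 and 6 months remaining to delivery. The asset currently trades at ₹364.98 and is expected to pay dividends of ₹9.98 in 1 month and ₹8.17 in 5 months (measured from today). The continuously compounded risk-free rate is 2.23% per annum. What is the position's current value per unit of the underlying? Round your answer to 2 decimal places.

₹5.31

PV(remaining dividends) I = 9.98·e^(−0.0223·1/12) + 8.17·e^(−0.0223·5/12) = 18.0559
Current forward F = (S − I)·e^(rT) = (364.98 − 18.0559)·e^(0.0223·6/12) = 346.9241 × 1.011212 = 350.8138
Value (long) = (F − K)·e^(−rT) = (350.8138 − 345.44) × 0.988912 = 5.3142
Value = ₹5.31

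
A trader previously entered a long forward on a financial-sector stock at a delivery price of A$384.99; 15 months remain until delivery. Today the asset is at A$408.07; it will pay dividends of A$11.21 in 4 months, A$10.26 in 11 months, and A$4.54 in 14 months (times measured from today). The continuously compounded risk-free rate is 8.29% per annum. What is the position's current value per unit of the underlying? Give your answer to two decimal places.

PV(remaining dividends) I = 11.21·e^(−0.0829·4/12) + 10.26·e^(−0.0829·11/12) + 4.54·e^(−0.0829·14/12) = 24.5352
Current forward F = (S − I)·e^(rT) = (408.07 − 24.5352)·e^(0.0829·15/12) = 383.5348 × 1.109184 = 425.4107
Value (long) = (F − K)·e^(−rT) = (425.4107 − 384.99) × 0.901563 = 36.4418
Value = A$36.44

A$36.44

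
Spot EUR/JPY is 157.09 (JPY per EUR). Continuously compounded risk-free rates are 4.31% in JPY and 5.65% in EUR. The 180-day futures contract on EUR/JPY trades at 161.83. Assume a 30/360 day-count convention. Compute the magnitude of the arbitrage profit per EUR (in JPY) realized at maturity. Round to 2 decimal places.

Fair futures: F* = S·e^(carry·T), with carry = (r_JPY − r_EUR) = 0.0431 − 0.0565 = -0.0134
F* = 157.09 · e^(-0.0134 × 180/360) = 157.09 · e^-0.006700 = 157.09 × 0.993322 = 156.0410
Market 161.83 > fair 156.0410: forward overpriced → cash-and-carry (buy spot, short the forward).
At maturity, profit = |F_mkt − F*| = |161.83 − 156.0410| = 5.79 per EUR (in JPY)

5.79 per EUR (in JPY)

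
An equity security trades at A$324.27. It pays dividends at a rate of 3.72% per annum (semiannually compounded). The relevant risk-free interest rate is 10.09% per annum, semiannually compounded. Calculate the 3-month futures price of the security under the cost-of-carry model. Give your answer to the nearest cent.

F = S · (1+r/2)^(2T) / (1+q/2)^(2T)
= 324.27 × 1.024915 / 1.009257 = 324.27 × 1.015514
F = A$329.30

A$329.30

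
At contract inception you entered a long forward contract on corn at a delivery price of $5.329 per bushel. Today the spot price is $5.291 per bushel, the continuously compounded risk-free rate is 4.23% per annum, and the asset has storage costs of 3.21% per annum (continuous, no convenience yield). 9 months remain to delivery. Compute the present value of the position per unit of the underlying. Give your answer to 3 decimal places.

$0.257 per bushel

Current fair forward for the remaining 9 months: F = S·e^((r + u)·T), (r + u) = 0.0423 + 0.0321 = 0.0744
F = 5.291 · e^(0.0744 × 9/12) = 5.291 × 1.057386 = 5.5946
Value of long forward = (F − K)·e^(−rT) = (5.5946 − 5.329) · e^(−0.0423·9/12)
= 0.2656 × 0.968773 = 0.257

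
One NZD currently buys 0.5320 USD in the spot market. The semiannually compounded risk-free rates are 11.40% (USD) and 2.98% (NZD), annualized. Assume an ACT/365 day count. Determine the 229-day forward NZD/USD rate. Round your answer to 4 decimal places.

By covered interest parity, F = S · (1+r_USD/2)^(2T) / (1+r_NZD/2)^(2T)
= 0.5320 × 1.072035 / 1.018732 = 0.5320 × 1.052323
F = 0.5598 USD per NZD

0.5598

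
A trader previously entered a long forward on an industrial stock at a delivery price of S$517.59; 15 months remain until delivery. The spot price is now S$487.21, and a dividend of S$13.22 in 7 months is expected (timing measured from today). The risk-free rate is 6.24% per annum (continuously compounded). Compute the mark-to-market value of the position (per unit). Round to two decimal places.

PV(remaining dividends) I = 13.22·e^(−0.0624·7/12) = 12.7474
Current forward F = (S − I)·e^(rT) = (487.21 − 12.7474)·e^(0.0624·15/12) = 474.4626 × 1.081123 = 512.9524
Value (long) = (F − K)·e^(−rT) = (512.9524 − 517.59) × 0.924964 = -4.2896
Value = -S$4.29

-S$4.29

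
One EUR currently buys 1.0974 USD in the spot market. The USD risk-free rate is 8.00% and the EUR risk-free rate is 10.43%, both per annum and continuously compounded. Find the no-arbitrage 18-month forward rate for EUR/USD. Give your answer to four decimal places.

F = S·e^((r_USD − r_EUR)T) = 1.0974 · e^((0.0800 − 0.1043) × 18/12)
= 1.0974 · e^-0.036450 = 1.0974 × 0.964206
F = 1.0581 USD per EUR

1.0581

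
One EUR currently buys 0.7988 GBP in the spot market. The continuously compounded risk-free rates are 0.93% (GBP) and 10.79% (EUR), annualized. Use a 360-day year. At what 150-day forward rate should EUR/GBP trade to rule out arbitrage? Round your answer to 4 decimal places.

F = S·e^((r_GBP − r_EUR)T) = 0.7988 · e^((0.0093 − 0.1079) × 150/360)
= 0.7988 · e^-0.041083 = 0.7988 × 0.959749
F = 0.7666 GBP per EUR

0.7666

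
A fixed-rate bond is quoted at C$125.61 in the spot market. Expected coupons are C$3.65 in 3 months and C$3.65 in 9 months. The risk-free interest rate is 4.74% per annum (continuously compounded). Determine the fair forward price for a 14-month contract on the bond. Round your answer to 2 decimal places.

C$125.22

PV(coupons) I = 3.65·e^(−0.0474·3/12) + 3.65·e^(−0.0474·9/12)
I = 3.6070 + 3.5225 = 7.1295
F = (S − I)·e^(rT) = (125.61 − 7.1295) · e^(0.0474·14/12)
= 118.4805 · e^0.055300 = 118.4805 × 1.056858 = C$125.22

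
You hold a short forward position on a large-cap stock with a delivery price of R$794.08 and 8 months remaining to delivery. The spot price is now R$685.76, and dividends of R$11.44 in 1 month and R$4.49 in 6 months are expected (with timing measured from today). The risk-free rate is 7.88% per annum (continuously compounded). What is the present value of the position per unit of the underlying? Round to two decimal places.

PV(remaining dividends) I = 11.44·e^(−0.0788·1/12) + 4.49·e^(−0.0788·6/12) = 15.6817
Current forward F = (S − I)·e^(rT) = (685.76 − 15.6817)·e^(0.0788·8/12) = 670.0783 × 1.053938 = 706.2210
Value (long) = (F − K)·e^(−rT) = (706.2210 − 794.08) × 0.948823 = -83.3626
Short position value = −(long value) = R$83.36

R$83.36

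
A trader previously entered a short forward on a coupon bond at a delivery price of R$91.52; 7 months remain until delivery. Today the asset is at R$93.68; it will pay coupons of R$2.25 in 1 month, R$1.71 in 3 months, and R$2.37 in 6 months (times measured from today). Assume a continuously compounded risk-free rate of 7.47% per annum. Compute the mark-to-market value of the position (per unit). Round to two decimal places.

PV(remaining coupons) I = 2.25·e^(−0.0747·1/12) + 1.71·e^(−0.0747·3/12) + 2.37·e^(−0.0747·6/12) = 6.1975
Current forward F = (S − I)·e^(rT) = (93.68 − 6.1975)·e^(0.0747·7/12) = 87.4825 × 1.044538 = 91.3788
Value (long) = (F − K)·e^(−rT) = (91.3788 − 91.52) × 0.957361 = -0.1352
Short position value = −(long value) = R$0.14

R$0.14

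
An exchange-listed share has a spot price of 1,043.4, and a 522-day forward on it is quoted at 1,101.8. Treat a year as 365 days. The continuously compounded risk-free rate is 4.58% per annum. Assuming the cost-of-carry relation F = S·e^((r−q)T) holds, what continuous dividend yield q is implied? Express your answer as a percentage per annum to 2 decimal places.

0.77%

From F = S·e^((r−q)T): (r − q) = ln(F/S)/T
ln(1101.8/1043.4) = ln(1.055971) = 0.054461
(r − q) = 0.054461 / (522/365) = 0.038081
q = r − ln(F/S)/T = 0.0458 − 0.038081 = 0.007719
q = 0.77%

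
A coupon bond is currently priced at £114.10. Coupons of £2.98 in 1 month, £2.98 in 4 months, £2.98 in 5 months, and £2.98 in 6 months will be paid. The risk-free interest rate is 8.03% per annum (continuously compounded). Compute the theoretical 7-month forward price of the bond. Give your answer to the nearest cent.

£107.41

PV(coupons) I = 2.98·e^(−0.0803·1/12) + 2.98·e^(−0.0803·4/12) + 2.98·e^(−0.0803·5/12) + 2.98·e^(−0.0803·6/12)
I = 2.9601 + 2.9013 + 2.8819 + 2.8627 = 11.6060
F = (S − I)·e^(rT) = (114.10 − 11.6060) · e^(0.0803·7/12)
= 102.4940 · e^0.046842 = 102.4940 × 1.047956 = £107.41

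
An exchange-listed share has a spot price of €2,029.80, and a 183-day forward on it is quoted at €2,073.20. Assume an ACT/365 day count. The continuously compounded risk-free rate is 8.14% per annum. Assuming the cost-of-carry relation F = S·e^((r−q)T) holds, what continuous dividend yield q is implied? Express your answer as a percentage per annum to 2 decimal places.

3.92%

From F = S·e^((r−q)T): (r − q) = ln(F/S)/T
ln(2073.20/2029.80) = ln(1.021381) = 0.021156
(r − q) = 0.021156 / (183/365) = 0.042196
q = r − ln(F/S)/T = 0.0814 − 0.042196 = 0.039204
q = 3.92%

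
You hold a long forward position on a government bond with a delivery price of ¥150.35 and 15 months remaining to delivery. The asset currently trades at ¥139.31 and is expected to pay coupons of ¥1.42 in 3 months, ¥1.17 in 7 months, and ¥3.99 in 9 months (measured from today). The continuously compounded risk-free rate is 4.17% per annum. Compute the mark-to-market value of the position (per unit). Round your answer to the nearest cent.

PV(remaining coupons) I = 1.42·e^(−0.0417·3/12) + 1.17·e^(−0.0417·7/12) + 3.99·e^(−0.0417·9/12) = 6.4143
Current forward F = (S − I)·e^(rT) = (139.31 − 6.4143)·e^(0.0417·15/12) = 132.8957 × 1.053507 = 140.0066
Value (long) = (F − K)·e^(−rT) = (140.0066 − 150.35) × 0.949210 = -9.8181
Value = -¥9.82

-¥9.82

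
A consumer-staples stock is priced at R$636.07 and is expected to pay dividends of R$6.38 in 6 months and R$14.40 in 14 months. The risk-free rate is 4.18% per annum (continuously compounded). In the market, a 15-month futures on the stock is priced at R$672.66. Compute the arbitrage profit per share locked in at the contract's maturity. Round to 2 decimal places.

R$23.51 per share

PV(dividends) I = 6.38·e^(−0.0418·6/12) + 14.40·e^(−0.0418·14/12) = 19.9626
Fair futures F* = (S − I)·e^(rT) = (636.07 − 19.9626)·e^0.052250 = 616.1074 × 1.053639 = 649.1548
Market R$672.66 > fair 649.1548: forward overpriced → cash-and-carry (borrow at r, buy the stock and collect the dividends, short the forward).
Profit at T = |F_mkt − F*| = |672.66 − 649.1548| = R$23.51 per share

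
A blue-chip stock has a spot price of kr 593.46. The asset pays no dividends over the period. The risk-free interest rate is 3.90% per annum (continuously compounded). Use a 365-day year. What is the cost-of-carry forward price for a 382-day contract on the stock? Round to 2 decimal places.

kr 618.18

F = S·e^(rT) = 593.46 · e^(0.0390 × 382/365)
= 593.46 · e^0.040816 = 593.46 × 1.041660
F = kr 618.18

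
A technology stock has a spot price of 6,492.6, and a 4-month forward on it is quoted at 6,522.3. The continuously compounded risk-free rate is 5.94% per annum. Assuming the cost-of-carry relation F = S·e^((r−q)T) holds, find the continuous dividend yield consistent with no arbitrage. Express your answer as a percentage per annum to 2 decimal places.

4.57%

From F = S·e^((r−q)T): (r − q) = ln(F/S)/T
ln(6522.3/6492.6) = ln(1.004574) = 0.004564
(r − q) = 0.004564 / (4/12) = 0.013692
q = r − ln(F/S)/T = 0.0594 − 0.013692 = 0.045708
q = 4.57%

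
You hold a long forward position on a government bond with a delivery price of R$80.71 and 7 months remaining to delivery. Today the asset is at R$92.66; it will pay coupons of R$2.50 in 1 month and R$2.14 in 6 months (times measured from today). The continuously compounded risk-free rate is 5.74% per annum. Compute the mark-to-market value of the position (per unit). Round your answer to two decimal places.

R$10.04

PV(remaining coupons) I = 2.50·e^(−0.0574·1/12) + 2.14·e^(−0.0574·6/12) = 4.5675
Current forward F = (S − I)·e^(rT) = (92.66 − 4.5675)·e^(0.0574·7/12) = 88.0925 × 1.034050 = 91.0920
Value (long) = (F − K)·e^(−rT) = (91.0920 − 80.71) × 0.967071 = 10.0401
Value = R$10.04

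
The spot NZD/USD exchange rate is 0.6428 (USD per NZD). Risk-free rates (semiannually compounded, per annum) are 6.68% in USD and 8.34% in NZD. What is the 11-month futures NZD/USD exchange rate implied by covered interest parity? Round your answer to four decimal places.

0.6334

By covered interest parity, F = S · (1+r_USD/2)^(2T) / (1+r_NZD/2)^(2T)
= 0.6428 × 1.062084 / 1.077775 = 0.6428 × 0.985441
F = 0.6334 USD per NZD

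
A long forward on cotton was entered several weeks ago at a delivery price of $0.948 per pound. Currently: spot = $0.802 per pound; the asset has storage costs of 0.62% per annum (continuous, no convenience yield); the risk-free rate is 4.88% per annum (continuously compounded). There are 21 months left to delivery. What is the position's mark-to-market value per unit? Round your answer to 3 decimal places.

-$0.060 per pound

Current fair forward for the remaining 21 months: F = S·e^((r + u)·T), (r + u) = 0.0488 + 0.0062 = 0.0550
F = 0.802 · e^(0.0550 × 21/12) = 0.802 × 1.101034 = 0.8830
Value of long forward = (F − K)·e^(−rT) = (0.8830 − 0.948) · e^(−0.0488·21/12)
= -0.0650 × 0.918145 = -0.060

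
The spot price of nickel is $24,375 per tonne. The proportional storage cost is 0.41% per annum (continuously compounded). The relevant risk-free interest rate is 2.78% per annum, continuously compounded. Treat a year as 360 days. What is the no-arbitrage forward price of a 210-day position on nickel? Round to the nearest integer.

$24,833 per tonne

Net carry = r + u − y = 0.0278 + 0.0041 − 0.0000 = 0.0319
F = S·e^((r+u−y)T) = 24375 · e^(0.0319 × 210/360) = 24375 · e^0.018608
= 24375 × 1.018782 = $24,833 per tonne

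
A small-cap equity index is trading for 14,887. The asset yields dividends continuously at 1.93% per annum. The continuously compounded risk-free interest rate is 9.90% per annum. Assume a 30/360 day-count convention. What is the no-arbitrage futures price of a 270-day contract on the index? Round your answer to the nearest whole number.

F = S·e^((r − q)T) = 14887 · e^((0.0990 − 0.0193) × 270/360)
= 14887 · e^0.059775 = 14887 × 1.061598
F = 15,804

15,804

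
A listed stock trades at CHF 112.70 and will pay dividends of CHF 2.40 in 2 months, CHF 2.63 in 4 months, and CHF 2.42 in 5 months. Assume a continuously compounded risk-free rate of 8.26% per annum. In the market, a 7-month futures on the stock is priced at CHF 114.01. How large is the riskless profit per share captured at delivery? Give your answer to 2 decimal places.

CHF 3.37 per share

PV(dividends) I = 2.40·e^(−0.0826·2/12) + 2.63·e^(−0.0826·4/12) + 2.42·e^(−0.0826·5/12) = 7.2639
Fair futures F* = (S − I)·e^(rT) = (112.70 − 7.2639)·e^0.048183 = 105.4361 × 1.049363 = 110.6407
Market CHF 114.01 > fair 110.6407: forward overpriced → cash-and-carry (borrow at r, buy the stock and collect the dividends, short the forward).
Profit at T = |F_mkt − F*| = |114.01 − 110.6407| = CHF 3.37 per share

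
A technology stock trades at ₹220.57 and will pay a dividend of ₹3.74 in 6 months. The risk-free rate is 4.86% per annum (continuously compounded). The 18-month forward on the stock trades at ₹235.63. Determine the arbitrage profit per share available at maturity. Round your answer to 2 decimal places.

PV(dividends) I = 3.74·e^(−0.0486·6/12) = 3.6502
Fair forward F* = (S − I)·e^(rT) = (220.57 − 3.6502)·e^0.072900 = 216.9198 × 1.075623 = 233.3239
Market ₹235.63 > fair 233.3239: forward overpriced → cash-and-carry (borrow at r, buy the stock and collect the dividends, short the forward).
Profit at T = |F_mkt − F*| = |235.63 − 233.3239| = ₹2.31 per share

₹2.31 per share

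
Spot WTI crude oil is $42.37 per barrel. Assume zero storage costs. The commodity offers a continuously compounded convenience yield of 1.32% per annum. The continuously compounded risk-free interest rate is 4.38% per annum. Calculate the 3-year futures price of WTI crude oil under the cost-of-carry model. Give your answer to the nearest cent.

$46.44 per barrel

Net carry = r + u − y = 0.0438 + 0.0000 − 0.0132 = 0.0306
F = S·e^((r+u−y)T) = 42.37 · e^(0.0306 × 3) = 42.37 · e^0.091800
= 42.37 × 1.096146 = $46.44 per barrel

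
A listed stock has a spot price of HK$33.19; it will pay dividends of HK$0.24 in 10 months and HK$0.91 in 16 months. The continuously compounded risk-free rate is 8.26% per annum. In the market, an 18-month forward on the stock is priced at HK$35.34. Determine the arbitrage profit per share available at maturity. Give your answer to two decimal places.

HK$1.05 per share

PV(dividends) I = 0.24·e^(−0.0826·10/12) + 0.91·e^(−0.0826·16/12) = 1.0391
Fair forward F* = (S − I)·e^(rT) = (33.19 − 1.0391)·e^0.123900 = 32.1509 × 1.131903 = 36.3917
Market HK$35.34 < fair 36.3917: forward underpriced → reverse cash-and-carry (short the stock, invest proceeds at r, pay the dividends, go long the forward).
Profit at T = |F_mkt − F*| = |35.34 − 36.3917| = HK$1.05 per share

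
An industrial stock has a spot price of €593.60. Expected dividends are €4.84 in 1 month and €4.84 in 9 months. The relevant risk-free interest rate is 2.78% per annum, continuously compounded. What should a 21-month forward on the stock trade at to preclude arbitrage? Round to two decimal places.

PV(dividends) I = 4.84·e^(−0.0278·1/12) + 4.84·e^(−0.0278·9/12)
I = 4.8288 + 4.7401 = 9.5689
F = (S − I)·e^(rT) = (593.60 − 9.5689) · e^(0.0278·21/12)
= 584.0311 · e^0.048650 = 584.0311 × 1.049853 = €613.15

€613.15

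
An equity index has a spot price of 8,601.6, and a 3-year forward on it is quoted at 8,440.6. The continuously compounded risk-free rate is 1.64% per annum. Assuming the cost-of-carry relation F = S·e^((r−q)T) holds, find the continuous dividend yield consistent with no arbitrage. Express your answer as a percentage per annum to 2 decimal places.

From F = S·e^((r−q)T): (r − q) = ln(F/S)/T
ln(8440.6/8601.6) = ln(0.981283) = -0.018894
(r − q) = -0.018894 / (3) = -0.006298
q = r − ln(F/S)/T = 0.0164 + 0.006298 = 0.022698
q = 2.27%

2.27%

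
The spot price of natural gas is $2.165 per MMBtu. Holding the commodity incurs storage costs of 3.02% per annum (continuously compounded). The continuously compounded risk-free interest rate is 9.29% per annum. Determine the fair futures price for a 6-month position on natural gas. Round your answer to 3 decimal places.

Net carry = r + u − y = 0.0929 + 0.0302 − 0.0000 = 0.1231
F = S·e^((r+u−y)T) = 2.165 · e^(0.1231 × 6/12) = 2.165 · e^0.061550
= 2.165 × 1.063484 = $2.302 per MMBtu

$2.302 per MMBtu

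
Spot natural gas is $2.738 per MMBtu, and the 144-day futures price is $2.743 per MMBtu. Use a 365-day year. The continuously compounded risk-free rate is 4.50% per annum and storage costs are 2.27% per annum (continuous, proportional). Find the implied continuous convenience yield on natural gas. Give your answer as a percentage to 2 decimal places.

6.31%

F = S·e^((r+u−y)T) ⇒ (r+u−y) = ln(F/S)/T
ln(2.743/2.738) = 0.001824; /T ⇒ 0.004623
y = r + u − ln(F/S)/T = 0.0450 + 0.0227 − 0.004623 = 0.063077
y = 6.31%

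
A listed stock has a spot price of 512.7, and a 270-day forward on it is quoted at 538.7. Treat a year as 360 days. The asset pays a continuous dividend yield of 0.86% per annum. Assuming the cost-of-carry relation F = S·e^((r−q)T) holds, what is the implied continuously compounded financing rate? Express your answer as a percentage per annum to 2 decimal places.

7.46%

From F = S·e^((r−q)T): (r − q) = ln(F/S)/T
ln(538.7/512.7) = ln(1.050712) = 0.049468
(r − q) = 0.049468 / (270/360) = 0.065957
r = ln(F/S)/T + q = 0.065957 + 0.0086 = 0.074557
r = 7.46%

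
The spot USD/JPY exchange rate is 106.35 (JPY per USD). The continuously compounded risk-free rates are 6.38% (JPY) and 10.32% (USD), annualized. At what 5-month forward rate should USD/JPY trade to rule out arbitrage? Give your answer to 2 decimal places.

F = S·e^((r_JPY − r_USD)T) = 106.35 · e^((0.0638 − 0.1032) × 5/12)
= 106.35 · e^-0.016417 = 106.35 × 0.983717
F = 104.62 JPY per USD

104.62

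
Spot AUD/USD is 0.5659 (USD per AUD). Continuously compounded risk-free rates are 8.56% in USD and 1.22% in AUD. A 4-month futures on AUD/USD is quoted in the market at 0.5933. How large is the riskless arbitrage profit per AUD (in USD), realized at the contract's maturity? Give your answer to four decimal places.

0.0134 per AUD (in USD)

Fair futures: F* = S·e^(carry·T), with carry = (r_USD − r_AUD) = 0.0856 − 0.0122 = 0.0734
F* = 0.5659 · e^(0.0734 × 4/12) = 0.5659 · e^0.024467 = 0.5659 × 1.024769 = 0.5799
Market 0.5933 > fair 0.5799: forward overpriced → cash-and-carry (buy spot, short the forward).
At maturity, profit = |F_mkt − F*| = |0.5933 − 0.5799| = 0.0134 per AUD (in USD)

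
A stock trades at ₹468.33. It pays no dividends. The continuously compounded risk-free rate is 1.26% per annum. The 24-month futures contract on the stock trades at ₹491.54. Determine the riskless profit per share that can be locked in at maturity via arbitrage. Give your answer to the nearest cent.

₹11.26 per share

Fair futures: F* = S·e^(carry·T), with carry = r = 0.0126
F* = 468.33 · e^(0.0126 × 24/12) = 468.33 · e^0.025200 = 468.33 × 1.025520 = ₹480.2818
Market ₹491.54 > fair ₹480.2818: forward overpriced → cash-and-carry (buy spot, short the forward).
At maturity, profit = |F_mkt − F*| = |491.54 − 480.2818| = ₹11.26 per share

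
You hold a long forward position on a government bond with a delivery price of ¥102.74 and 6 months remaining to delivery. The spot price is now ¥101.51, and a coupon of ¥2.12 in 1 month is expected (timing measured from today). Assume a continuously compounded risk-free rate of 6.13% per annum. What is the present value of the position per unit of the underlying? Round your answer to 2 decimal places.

-¥0.24

PV(remaining coupons) I = 2.12·e^(−0.0613·1/12) = 2.1092
Current forward F = (S − I)·e^(rT) = (101.51 − 2.1092)·e^(0.0613·6/12) = 99.4008 × 1.031125 = 102.4946
Value (long) = (F − K)·e^(−rT) = (102.4946 − 102.74) × 0.969815 = -0.2380
Value = -¥0.24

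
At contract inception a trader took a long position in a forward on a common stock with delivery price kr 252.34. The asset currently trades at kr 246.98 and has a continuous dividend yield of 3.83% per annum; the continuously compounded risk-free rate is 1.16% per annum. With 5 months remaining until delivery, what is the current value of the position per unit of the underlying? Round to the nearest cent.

Current fair forward for the remaining 5 months: F = S·e^((r − q)·T), (r − q) = 0.0116 − 0.0383 = -0.0267
F = 246.98 · e^(-0.0267 × 5/12) = 246.98 × 0.988937 = 244.2477
Value of long forward = (F − K)·e^(−rT) = (244.2477 − 252.34) · e^(−0.0116·5/12)
= -8.0923 × 0.995178 = -8.05

-kr 8.05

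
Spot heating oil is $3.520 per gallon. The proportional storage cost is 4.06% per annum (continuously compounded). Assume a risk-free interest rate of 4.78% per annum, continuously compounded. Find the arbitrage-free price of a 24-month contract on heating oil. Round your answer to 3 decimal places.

$4.201 per gallon

Net carry = r + u − y = 0.0478 + 0.0406 − 0.0000 = 0.0884
F = S·e^((r+u−y)T) = 3.520 · e^(0.0884 × 24/12) = 3.520 · e^0.176800
= 3.520 × 1.193392 = $4.201 per gallon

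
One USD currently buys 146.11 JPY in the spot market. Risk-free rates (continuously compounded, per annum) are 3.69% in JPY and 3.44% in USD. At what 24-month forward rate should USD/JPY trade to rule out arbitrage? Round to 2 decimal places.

F = S·e^((r_JPY − r_USD)T) = 146.11 · e^((0.0369 − 0.0344) × 24/12)
= 146.11 · e^0.005000 = 146.11 × 1.005013
F = 146.84 JPY per USD

146.84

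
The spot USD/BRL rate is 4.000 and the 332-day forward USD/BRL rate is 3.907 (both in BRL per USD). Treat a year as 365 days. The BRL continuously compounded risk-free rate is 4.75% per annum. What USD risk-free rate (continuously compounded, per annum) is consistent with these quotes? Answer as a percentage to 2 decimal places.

7.34%

F = S·e^((r_BRL − r_USD)T) ⇒ r_USD = r_BRL − ln(F/S)/T
ln(3.907/4.000) = -0.023525; /(332/365) = -0.025863
r_USD = 0.0475 + 0.025863 = 0.073363
r_USD = 7.34%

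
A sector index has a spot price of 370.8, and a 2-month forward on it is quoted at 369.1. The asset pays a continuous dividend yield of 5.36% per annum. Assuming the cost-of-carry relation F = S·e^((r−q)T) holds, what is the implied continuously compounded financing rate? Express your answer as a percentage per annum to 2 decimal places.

2.60%

From F = S·e^((r−q)T): (r − q) = ln(F/S)/T
ln(369.1/370.8) = ln(0.995415) = -0.004596
(r − q) = -0.004596 / (2/12) = -0.027576
r = ln(F/S)/T + q = -0.027576 + 0.0536 = 0.026024
r = 2.60%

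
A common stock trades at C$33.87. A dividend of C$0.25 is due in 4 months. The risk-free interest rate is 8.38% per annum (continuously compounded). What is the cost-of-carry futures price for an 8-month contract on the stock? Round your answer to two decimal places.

C$35.56

PV(dividends) I = 0.25·e^(−0.0838·4/12)
I = 0.2431
F = (S − I)·e^(rT) = (33.87 − 0.2431) · e^(0.0838·8/12)
= 33.6269 · e^0.055867 = 33.6269 × 1.057457 = C$35.56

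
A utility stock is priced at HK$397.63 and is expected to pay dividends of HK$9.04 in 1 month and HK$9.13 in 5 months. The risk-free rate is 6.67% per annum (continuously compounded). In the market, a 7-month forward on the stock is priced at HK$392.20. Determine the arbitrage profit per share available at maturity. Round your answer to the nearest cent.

PV(dividends) I = 9.04·e^(−0.0667·1/12) + 9.13·e^(−0.0667·5/12) = 17.8696
Fair forward F* = (S − I)·e^(rT) = (397.63 − 17.8696)·e^0.038908 = 379.7604 × 1.039675 = 394.8274
Market HK$392.20 < fair 394.8274: forward underpriced → reverse cash-and-carry (short the stock, invest proceeds at r, pay the dividends, go long the forward).
Profit at T = |F_mkt − F*| = |392.20 − 394.8274| = HK$2.63 per share

HK$2.63 per share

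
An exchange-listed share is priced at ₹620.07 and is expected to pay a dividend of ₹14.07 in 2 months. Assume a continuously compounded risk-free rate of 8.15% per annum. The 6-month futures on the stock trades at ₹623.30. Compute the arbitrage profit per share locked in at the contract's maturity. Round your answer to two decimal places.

₹8.10 per share

PV(dividends) I = 14.07·e^(−0.0815·2/12) = 13.8802
Fair futures F* = (S − I)·e^(rT) = (620.07 − 13.8802)·e^0.040750 = 606.1898 × 1.041592 = 631.4024
Market ₹623.30 < fair 631.4024: forward underpriced → reverse cash-and-carry (short the stock, invest proceeds at r, pay the dividends, go long the forward).
Profit at T = |F_mkt − F*| = |623.30 − 631.4024| = ₹8.10 per share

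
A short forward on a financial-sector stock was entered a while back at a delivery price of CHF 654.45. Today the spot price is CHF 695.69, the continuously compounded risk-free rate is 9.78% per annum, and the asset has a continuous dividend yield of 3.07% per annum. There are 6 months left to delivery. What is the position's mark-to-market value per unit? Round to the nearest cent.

-CHF 61.88

Current fair forward for the remaining 6 months: F = S·e^((r − q)·T), (r − q) = 0.0978 − 0.0307 = 0.0671
F = 695.69 · e^(0.0671 × 6/12) = 695.69 × 1.034119 = 719.4262
Value of long forward = (F − K)·e^(−rT) = (719.4262 − 654.45) · e^(−0.0978·6/12)
= 64.9762 × 0.952276 = 61.88
Short position value = −(long value) = -CHF 61.88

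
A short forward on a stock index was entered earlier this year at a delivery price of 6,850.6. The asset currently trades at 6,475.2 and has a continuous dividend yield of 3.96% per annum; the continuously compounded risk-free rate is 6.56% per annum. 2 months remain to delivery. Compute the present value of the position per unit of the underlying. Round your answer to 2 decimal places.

Current fair forward for the remaining 2 months: F = S·e^((r − q)·T), (r − q) = 0.0656 − 0.0396 = 0.0260
F = 6475.2 · e^(0.0260 × 2/12) = 6475.2 × 1.00434274 = 6503.3201
Value of long forward = (F − K)·e^(−rT) = (6503.3201 − 6850.6) · e^(−0.0656·2/12)
= -347.2799 × 0.98912622 = -343.50
Short position value = −(long value) = 343.50

343.50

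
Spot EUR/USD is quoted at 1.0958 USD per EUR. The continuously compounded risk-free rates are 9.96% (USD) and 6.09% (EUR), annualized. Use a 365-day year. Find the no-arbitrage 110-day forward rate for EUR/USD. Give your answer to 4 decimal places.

1.1087

F = S·e^((r_USD − r_EUR)T) = 1.0958 · e^((0.0996 − 0.0609) × 110/365)
= 1.0958 · e^0.011663 = 1.0958 × 1.011731
F = 1.1087 USD per EUR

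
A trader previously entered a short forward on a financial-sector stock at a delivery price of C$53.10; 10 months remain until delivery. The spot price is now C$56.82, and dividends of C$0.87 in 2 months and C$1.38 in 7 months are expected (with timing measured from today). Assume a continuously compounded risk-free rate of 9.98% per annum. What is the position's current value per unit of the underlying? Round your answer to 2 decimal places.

PV(remaining dividends) I = 0.87·e^(−0.0998·2/12) + 1.38·e^(−0.0998·7/12) = 2.1576
Current forward F = (S − I)·e^(rT) = (56.82 − 2.1576)·e^(0.0998·10/12) = 54.6624 × 1.086723 = 59.4029
Value (long) = (F − K)·e^(−rT) = (59.4029 − 53.10) × 0.920198 = 5.7999
Short position value = −(long value) = -C$5.80

-C$5.80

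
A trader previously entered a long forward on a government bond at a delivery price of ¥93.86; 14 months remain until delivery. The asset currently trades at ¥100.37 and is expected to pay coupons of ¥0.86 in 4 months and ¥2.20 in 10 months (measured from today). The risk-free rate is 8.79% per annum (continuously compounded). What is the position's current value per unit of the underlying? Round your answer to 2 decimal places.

PV(remaining coupons) I = 0.86·e^(−0.0879·4/12) + 2.20·e^(−0.0879·10/12) = 2.8798
Current forward F = (S − I)·e^(rT) = (100.37 − 2.8798)·e^(0.0879·14/12) = 97.4902 × 1.107993 = 108.0185
Value (long) = (F − K)·e^(−rT) = (108.0185 − 93.86) × 0.902533 = 12.7785
Value = ¥12.78

¥12.78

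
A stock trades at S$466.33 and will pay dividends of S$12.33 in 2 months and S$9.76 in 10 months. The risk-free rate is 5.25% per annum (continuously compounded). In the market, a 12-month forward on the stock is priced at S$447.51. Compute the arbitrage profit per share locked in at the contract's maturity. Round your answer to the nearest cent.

S$21.23 per share

PV(dividends) I = 12.33·e^(−0.0525·2/12) + 9.76·e^(−0.0525·10/12) = 21.5648
Fair forward F* = (S − I)·e^(rT) = (466.33 − 21.5648)·e^0.052500 = 444.7652 × 1.053903 = 468.7394
Market S$447.51 < fair 468.7394: forward underpriced → reverse cash-and-carry (short the stock, invest proceeds at r, pay the dividends, go long the forward).
Profit at T = |F_mkt − F*| = |447.51 − 468.7394| = S$21.23 per share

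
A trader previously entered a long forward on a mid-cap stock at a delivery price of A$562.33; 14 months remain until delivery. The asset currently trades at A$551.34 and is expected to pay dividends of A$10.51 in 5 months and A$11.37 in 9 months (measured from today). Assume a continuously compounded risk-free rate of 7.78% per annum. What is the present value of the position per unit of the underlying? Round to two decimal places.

A$16.90

PV(remaining dividends) I = 10.51·e^(−0.0778·5/12) + 11.37·e^(−0.0778·9/12) = 20.9003
Current forward F = (S − I)·e^(rT) = (551.34 − 20.9003)·e^(0.0778·14/12) = 530.4397 × 1.095013 = 580.8384
Value (long) = (F − K)·e^(−rT) = (580.8384 − 562.33) × 0.913231 = 16.9024
Value = A$16.90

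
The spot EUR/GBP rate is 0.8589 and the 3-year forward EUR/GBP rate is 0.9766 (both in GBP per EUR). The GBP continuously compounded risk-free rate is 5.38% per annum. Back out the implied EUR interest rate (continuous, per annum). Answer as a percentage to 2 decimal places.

F = S·e^((r_GBP − r_EUR)T) ⇒ r_EUR = r_GBP − ln(F/S)/T
ln(0.9766/0.8589) = 0.128425; /(3) = 0.042808
r_EUR = 0.0538 − 0.042808 = 0.010992
r_EUR = 1.10%

1.10%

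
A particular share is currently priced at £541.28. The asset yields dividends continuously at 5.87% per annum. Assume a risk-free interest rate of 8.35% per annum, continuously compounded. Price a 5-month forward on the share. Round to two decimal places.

£546.90

F = S·e^((r − q)T) = 541.28 · e^((0.0835 − 0.0587) × 5/12)
= 541.28 · e^0.010333 = 541.28 × 1.010387
F = £546.90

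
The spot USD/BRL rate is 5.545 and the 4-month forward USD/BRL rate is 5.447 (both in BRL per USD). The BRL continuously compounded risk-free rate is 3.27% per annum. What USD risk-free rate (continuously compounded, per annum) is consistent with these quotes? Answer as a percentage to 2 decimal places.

F = S·e^((r_BRL − r_USD)T) ⇒ r_USD = r_BRL − ln(F/S)/T
ln(5.447/5.545) = -0.017832; /(4/12) = -0.053496
r_USD = 0.0327 + 0.053496 = 0.086196
r_USD = 8.62%

8.62%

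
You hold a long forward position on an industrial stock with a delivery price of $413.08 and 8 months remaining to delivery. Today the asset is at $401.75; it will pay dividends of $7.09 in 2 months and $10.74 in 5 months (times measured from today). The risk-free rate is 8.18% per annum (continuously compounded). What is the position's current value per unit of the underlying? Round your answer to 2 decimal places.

-$6.78

PV(remaining dividends) I = 7.09·e^(−0.0818·2/12) + 10.74·e^(−0.0818·5/12) = 17.3741
Current forward F = (S − I)·e^(rT) = (401.75 − 17.3741)·e^(0.0818·8/12) = 384.3759 × 1.056048 = 405.9194
Value (long) = (F − K)·e^(−rT) = (405.9194 − 413.08) × 0.946927 = -6.7806
Value = -$6.78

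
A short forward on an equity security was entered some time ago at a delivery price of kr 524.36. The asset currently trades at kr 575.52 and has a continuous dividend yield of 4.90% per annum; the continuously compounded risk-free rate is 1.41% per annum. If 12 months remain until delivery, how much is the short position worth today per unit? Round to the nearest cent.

Current fair forward for the remaining 12 months: F = S·e^((r − q)·T), (r − q) = 0.0141 − 0.0490 = -0.0349
F = 575.52 · e^(-0.0349 × 12/12) = 575.52 × 0.965702 = 555.7808
Value of long forward = (F − K)·e^(−rT) = (555.7808 − 524.36) · e^(−0.0141·12/12)
= 31.4208 × 0.985999 = 30.98
Short position value = −(long value) = -kr 30.98

-kr 30.98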